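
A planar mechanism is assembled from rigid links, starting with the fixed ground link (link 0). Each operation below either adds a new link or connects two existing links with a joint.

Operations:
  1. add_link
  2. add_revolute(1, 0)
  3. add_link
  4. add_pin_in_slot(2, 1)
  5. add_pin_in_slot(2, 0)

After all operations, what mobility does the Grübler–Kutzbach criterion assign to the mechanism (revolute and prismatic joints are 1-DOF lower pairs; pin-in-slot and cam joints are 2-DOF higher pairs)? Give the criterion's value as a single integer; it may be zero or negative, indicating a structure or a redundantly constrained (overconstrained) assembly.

ground; <1,0,0>
#1 <2,0,0>
R:1↔0 J1 <2,1,0>
#2 <3,1,0>
PS:2↔1 J2 <3,1,1>
PS:2↔0 J2 <3,1,2>
3×2 − 2×1 − 1×2 = 2

M = 2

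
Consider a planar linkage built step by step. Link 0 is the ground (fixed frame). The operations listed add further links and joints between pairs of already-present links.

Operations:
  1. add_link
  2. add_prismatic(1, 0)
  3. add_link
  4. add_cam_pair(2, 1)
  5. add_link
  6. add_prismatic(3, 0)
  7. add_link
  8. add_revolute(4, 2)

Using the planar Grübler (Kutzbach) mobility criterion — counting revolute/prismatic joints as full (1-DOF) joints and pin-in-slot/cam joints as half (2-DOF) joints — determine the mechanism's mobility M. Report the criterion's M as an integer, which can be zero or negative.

[1;0;0] (link 0 is ground)
L+ [2;0;0]
P(1,0)∈J1 [2;1;0]
L+ [3;1;0]
C(2,1)∈J2 [3;1;1]
L+ [4;1;1]
P(3,0)∈J1 [4;2;1]
L+ [5;2;1]
R(4,2)∈J1 [5;3;1]
mobility = 12 − 6 − 1 = 5

M = 5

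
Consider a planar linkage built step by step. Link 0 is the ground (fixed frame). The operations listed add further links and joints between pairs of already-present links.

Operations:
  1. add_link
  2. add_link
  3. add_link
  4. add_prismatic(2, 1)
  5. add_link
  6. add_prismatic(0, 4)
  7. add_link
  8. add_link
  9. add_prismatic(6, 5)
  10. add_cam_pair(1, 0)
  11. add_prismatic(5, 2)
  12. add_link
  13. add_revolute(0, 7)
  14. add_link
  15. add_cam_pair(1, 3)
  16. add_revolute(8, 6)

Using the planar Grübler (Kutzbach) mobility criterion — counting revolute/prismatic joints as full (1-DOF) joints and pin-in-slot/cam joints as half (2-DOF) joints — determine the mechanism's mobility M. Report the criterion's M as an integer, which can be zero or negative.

ground; <1,0,0>
#1 <2,0,0>
#2 <3,0,0>
#3 <4,0,0>
P:2↔1 J1 <4,1,0>
#4 <5,1,0>
P:0↔4 J1 <5,2,0>
#5 <6,2,0>
#6 <7,2,0>
P:6↔5 J1 <7,3,0>
C:1↔0 J2 <7,3,1>
P:5↔2 J1 <7,4,1>
#7 <8,4,1>
R:0↔7 J1 <8,5,1>
#8 <9,5,1>
C:1↔3 J2 <9,5,2>
R:8↔6 J1 <9,6,2>
3×8 − 2×6 − 1×2 = 10

M = 10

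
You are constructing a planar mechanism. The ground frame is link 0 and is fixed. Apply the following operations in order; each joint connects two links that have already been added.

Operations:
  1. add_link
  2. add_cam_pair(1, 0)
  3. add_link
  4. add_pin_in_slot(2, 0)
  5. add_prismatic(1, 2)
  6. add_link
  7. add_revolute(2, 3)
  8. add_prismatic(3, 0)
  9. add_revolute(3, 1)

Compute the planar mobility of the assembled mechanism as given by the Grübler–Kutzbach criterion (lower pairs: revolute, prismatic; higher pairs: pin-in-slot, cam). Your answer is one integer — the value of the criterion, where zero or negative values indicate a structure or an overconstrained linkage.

M = -1

(L,J1,J2)=(1,0,0); link0 fixed
link1: (2,0,0)
C 1-0 [J2]: (2,0,1)
link2: (3,0,1)
PS 2-0 [J2]: (3,0,2)
P 1-2 [J1]: (3,1,2)
link3: (4,1,2)
R 2-3 [J1]: (4,2,2)
P 3-0 [J1]: (4,3,2)
R 3-1 [J1]: (4,4,2)
Grübler: 3·3 − 2·4 − 2 = -1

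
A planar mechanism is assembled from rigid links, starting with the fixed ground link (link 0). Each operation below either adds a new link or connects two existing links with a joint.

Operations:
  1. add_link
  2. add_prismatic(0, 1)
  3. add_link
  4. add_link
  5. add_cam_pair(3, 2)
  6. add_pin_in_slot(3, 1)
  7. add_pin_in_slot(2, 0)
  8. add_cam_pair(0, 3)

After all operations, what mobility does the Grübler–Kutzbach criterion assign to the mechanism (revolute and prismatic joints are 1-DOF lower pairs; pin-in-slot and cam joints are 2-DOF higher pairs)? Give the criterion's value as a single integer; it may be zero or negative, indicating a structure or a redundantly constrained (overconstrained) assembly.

link 0 = ground. State L|J1|J2 = 1|0|0
+link1  2|0|0
P(0,1) f=1→J1  2|1|0
+link2  3|1|0
+link3  4|1|0
C(3,2) f=2→J2  4|1|1
PS(3,1) f=2→J2  4|1|2
PS(2,0) f=2→J2  4|1|3
C(0,3) f=2→J2  4|1|4
M = 3(4−1)−2·1−4 = 9−2−4 = 3

M = 3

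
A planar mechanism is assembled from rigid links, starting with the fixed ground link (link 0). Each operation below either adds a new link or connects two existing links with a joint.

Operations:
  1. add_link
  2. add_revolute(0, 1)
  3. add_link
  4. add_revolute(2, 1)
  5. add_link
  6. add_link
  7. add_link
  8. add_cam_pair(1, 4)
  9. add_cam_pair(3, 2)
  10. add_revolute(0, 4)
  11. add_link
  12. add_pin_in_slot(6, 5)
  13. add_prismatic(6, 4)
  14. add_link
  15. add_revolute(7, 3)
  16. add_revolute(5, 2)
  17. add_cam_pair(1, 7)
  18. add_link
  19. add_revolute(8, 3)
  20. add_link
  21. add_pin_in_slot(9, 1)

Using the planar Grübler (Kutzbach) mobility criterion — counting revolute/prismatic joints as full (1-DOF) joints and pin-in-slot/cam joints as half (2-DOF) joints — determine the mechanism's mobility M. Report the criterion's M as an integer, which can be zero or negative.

M = 8

L=1 J1=0 J2=0
add link → L=2 J1=0 J2=0
R@0,1 dof=1 J1 → L=2 J1=1 J2=0
add link → L=3 J1=1 J2=0
R@2,1 dof=1 J1 → L=3 J1=2 J2=0
add link → L=4 J1=2 J2=0
add link → L=5 J1=2 J2=0
add link → L=6 J1=2 J2=0
C@1,4 dof=2 J2 → L=6 J1=2 J2=1
C@3,2 dof=2 J2 → L=6 J1=2 J2=2
R@0,4 dof=1 J1 → L=6 J1=3 J2=2
add link → L=7 J1=3 J2=2
PS@6,5 dof=2 J2 → L=7 J1=3 J2=3
P@6,4 dof=1 J1 → L=7 J1=4 J2=3
add link → L=8 J1=4 J2=3
R@7,3 dof=1 J1 → L=8 J1=5 J2=3
R@5,2 dof=1 J1 → L=8 J1=6 J2=3
C@1,7 dof=2 J2 → L=8 J1=6 J2=4
add link → L=9 J1=6 J2=4
R@8,3 dof=1 J1 → L=9 J1=7 J2=4
add link → L=10 J1=7 J2=4
PS@9,1 dof=2 J2 → L=10 J1=7 J2=5
M=3(L−1)−2J1−J2=3·9−2·7−5=8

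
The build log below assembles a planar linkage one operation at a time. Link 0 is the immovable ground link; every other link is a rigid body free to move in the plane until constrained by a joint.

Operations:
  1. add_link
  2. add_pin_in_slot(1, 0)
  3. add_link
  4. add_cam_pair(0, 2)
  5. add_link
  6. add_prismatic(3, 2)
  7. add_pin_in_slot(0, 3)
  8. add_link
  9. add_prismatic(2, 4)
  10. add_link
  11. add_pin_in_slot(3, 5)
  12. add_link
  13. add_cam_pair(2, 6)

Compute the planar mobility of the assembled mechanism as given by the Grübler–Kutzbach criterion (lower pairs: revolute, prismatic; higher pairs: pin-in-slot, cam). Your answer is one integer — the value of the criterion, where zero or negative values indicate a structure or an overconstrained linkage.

M = 9

ground; <1,0,0>
#1 <2,0,0>
PS:1↔0 J2 <2,0,1>
#2 <3,0,1>
C:0↔2 J2 <3,0,2>
#3 <4,0,2>
P:3↔2 J1 <4,1,2>
PS:0↔3 J2 <4,1,3>
#4 <5,1,3>
P:2↔4 J1 <5,2,3>
#5 <6,2,3>
PS:3↔5 J2 <6,2,4>
#6 <7,2,4>
C:2↔6 J2 <7,2,5>
3×6 − 2×2 − 1×5 = 9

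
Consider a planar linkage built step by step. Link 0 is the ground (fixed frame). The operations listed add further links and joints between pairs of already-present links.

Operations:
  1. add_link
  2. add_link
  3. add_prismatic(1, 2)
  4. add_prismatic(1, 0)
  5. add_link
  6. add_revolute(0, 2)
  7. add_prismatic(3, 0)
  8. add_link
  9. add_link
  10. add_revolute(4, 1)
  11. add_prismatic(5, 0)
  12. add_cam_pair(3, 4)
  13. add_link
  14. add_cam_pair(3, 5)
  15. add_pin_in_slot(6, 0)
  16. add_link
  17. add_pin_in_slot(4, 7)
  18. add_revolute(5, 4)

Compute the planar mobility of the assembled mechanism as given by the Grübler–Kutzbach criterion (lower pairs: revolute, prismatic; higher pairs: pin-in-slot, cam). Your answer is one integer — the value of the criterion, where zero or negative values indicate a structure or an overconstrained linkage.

ground; <1,0,0>
#1 <2,0,0>
#2 <3,0,0>
P:1↔2 J1 <3,1,0>
P:1↔0 J1 <3,2,0>
#3 <4,2,0>
R:0↔2 J1 <4,3,0>
P:3↔0 J1 <4,4,0>
#4 <5,4,0>
#5 <6,4,0>
R:4↔1 J1 <6,5,0>
P:5↔0 J1 <6,6,0>
C:3↔4 J2 <6,6,1>
#6 <7,6,1>
C:3↔5 J2 <7,6,2>
PS:6↔0 J2 <7,6,3>
#7 <8,6,3>
PS:4↔7 J2 <8,6,4>
R:5↔4 J1 <8,7,4>
3×7 − 2×7 − 1×4 = 3

M = 3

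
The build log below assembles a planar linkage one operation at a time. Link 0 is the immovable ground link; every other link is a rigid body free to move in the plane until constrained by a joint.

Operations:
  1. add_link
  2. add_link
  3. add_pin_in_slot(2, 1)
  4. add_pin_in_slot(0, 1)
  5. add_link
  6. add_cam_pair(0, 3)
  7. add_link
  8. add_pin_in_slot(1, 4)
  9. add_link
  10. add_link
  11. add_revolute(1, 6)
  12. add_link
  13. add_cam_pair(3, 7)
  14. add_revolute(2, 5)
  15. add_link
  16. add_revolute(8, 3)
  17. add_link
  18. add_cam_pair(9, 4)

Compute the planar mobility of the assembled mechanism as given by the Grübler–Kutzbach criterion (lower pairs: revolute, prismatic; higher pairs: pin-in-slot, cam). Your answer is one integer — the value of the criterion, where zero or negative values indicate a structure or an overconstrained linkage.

M = 15

ground; <1,0,0>
#1 <2,0,0>
#2 <3,0,0>
PS:2↔1 J2 <3,0,1>
PS:0↔1 J2 <3,0,2>
#3 <4,0,2>
C:0↔3 J2 <4,0,3>
#4 <5,0,3>
PS:1↔4 J2 <5,0,4>
#5 <6,0,4>
#6 <7,0,4>
R:1↔6 J1 <7,1,4>
#7 <8,1,4>
C:3↔7 J2 <8,1,5>
R:2↔5 J1 <8,2,5>
#8 <9,2,5>
R:8↔3 J1 <9,3,5>
#9 <10,3,5>
C:9↔4 J2 <10,3,6>
3×9 − 2×3 − 1×6 = 15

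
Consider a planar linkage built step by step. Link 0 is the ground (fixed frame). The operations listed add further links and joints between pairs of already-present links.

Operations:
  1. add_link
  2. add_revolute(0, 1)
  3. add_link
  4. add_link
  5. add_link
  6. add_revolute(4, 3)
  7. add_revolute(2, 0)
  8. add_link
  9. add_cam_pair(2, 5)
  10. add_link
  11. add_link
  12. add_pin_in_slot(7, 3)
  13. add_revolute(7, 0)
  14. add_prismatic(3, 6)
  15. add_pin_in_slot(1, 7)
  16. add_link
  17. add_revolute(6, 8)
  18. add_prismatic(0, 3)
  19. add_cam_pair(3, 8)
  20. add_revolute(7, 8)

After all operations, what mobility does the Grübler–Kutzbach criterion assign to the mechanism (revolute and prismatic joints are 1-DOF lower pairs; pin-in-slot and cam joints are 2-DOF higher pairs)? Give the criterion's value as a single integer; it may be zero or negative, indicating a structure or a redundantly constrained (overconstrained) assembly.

M = 4

ground; <1,0,0>
#1 <2,0,0>
R:0↔1 J1 <2,1,0>
#2 <3,1,0>
#3 <4,1,0>
#4 <5,1,0>
R:4↔3 J1 <5,2,0>
R:2↔0 J1 <5,3,0>
#5 <6,3,0>
C:2↔5 J2 <6,3,1>
#6 <7,3,1>
#7 <8,3,1>
PS:7↔3 J2 <8,3,2>
R:7↔0 J1 <8,4,2>
P:3↔6 J1 <8,5,2>
PS:1↔7 J2 <8,5,3>
#8 <9,5,3>
R:6↔8 J1 <9,6,3>
P:0↔3 J1 <9,7,3>
C:3↔8 J2 <9,7,4>
R:7↔8 J1 <9,8,4>
3×8 − 2×8 − 1×4 = 4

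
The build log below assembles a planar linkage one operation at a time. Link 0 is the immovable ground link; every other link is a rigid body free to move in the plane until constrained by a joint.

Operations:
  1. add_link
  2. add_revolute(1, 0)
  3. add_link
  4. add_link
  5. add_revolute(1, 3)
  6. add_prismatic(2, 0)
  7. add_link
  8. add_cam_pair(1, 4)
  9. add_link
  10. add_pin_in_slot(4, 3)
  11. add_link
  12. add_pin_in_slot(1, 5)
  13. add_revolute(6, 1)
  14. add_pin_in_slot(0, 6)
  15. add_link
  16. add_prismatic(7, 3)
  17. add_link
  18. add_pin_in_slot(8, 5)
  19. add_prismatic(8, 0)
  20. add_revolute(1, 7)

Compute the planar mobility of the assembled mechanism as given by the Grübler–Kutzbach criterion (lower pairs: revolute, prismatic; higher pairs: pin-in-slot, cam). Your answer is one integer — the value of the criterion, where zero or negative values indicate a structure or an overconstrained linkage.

M = 5

[1;0;0] (link 0 is ground)
L+ [2;0;0]
R(1,0)∈J1 [2;1;0]
L+ [3;1;0]
L+ [4;1;0]
R(1,3)∈J1 [4;2;0]
P(2,0)∈J1 [4;3;0]
L+ [5;3;0]
C(1,4)∈J2 [5;3;1]
L+ [6;3;1]
PS(4,3)∈J2 [6;3;2]
L+ [7;3;2]
PS(1,5)∈J2 [7;3;3]
R(6,1)∈J1 [7;4;3]
PS(0,6)∈J2 [7;4;4]
L+ [8;4;4]
P(7,3)∈J1 [8;5;4]
L+ [9;5;4]
PS(8,5)∈J2 [9;5;5]
P(8,0)∈J1 [9;6;5]
R(1,7)∈J1 [9;7;5]
mobility = 24 − 14 − 5 = 5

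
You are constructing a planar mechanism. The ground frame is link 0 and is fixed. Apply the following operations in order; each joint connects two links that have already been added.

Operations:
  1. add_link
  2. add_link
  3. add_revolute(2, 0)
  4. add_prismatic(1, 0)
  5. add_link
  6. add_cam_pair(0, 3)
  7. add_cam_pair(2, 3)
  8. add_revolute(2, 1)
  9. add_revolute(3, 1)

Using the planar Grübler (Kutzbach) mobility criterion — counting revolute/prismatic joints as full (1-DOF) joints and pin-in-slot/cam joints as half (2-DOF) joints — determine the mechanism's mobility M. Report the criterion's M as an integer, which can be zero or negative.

L=1 J1=0 J2=0
add link → L=2 J1=0 J2=0
add link → L=3 J1=0 J2=0
R@2,0 dof=1 J1 → L=3 J1=1 J2=0
P@1,0 dof=1 J1 → L=3 J1=2 J2=0
add link → L=4 J1=2 J2=0
C@0,3 dof=2 J2 → L=4 J1=2 J2=1
C@2,3 dof=2 J2 → L=4 J1=2 J2=2
R@2,1 dof=1 J1 → L=4 J1=3 J2=2
R@3,1 dof=1 J1 → L=4 J1=4 J2=2
M=3(L−1)−2J1−J2=3·3−2·4−2=-1

M = -1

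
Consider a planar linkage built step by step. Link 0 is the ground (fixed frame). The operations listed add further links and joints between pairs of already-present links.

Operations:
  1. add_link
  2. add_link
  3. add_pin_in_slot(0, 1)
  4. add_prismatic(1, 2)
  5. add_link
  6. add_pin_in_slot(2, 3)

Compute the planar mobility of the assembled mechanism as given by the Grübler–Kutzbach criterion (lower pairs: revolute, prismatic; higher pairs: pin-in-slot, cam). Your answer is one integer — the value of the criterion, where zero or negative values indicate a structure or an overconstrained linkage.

M = 5

ground; <1,0,0>
#1 <2,0,0>
#2 <3,0,0>
PS:0↔1 J2 <3,0,1>
P:1↔2 J1 <3,1,1>
#3 <4,1,1>
PS:2↔3 J2 <4,1,2>
3×3 − 2×1 − 1×2 = 5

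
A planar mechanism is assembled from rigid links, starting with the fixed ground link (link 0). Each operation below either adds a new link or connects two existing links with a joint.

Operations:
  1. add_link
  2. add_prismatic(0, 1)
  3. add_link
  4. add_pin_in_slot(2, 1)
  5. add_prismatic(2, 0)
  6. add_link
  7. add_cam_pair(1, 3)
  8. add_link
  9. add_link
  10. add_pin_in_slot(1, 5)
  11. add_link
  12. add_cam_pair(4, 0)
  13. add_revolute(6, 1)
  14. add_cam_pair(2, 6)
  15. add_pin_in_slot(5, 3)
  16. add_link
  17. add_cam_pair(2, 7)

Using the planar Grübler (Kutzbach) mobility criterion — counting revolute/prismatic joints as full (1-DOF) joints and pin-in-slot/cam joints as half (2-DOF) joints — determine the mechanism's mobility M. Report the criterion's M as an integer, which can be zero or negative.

(L,J1,J2)=(1,0,0); link0 fixed
link1: (2,0,0)
P 0-1 [J1]: (2,1,0)
link2: (3,1,0)
PS 2-1 [J2]: (3,1,1)
P 2-0 [J1]: (3,2,1)
link3: (4,2,1)
C 1-3 [J2]: (4,2,2)
link4: (5,2,2)
link5: (6,2,2)
PS 1-5 [J2]: (6,2,3)
link6: (7,2,3)
C 4-0 [J2]: (7,2,4)
R 6-1 [J1]: (7,3,4)
C 2-6 [J2]: (7,3,5)
PS 5-3 [J2]: (7,3,6)
link7: (8,3,6)
C 2-7 [J2]: (8,3,7)
Grübler: 3·7 − 2·3 − 7 = 8

M = 8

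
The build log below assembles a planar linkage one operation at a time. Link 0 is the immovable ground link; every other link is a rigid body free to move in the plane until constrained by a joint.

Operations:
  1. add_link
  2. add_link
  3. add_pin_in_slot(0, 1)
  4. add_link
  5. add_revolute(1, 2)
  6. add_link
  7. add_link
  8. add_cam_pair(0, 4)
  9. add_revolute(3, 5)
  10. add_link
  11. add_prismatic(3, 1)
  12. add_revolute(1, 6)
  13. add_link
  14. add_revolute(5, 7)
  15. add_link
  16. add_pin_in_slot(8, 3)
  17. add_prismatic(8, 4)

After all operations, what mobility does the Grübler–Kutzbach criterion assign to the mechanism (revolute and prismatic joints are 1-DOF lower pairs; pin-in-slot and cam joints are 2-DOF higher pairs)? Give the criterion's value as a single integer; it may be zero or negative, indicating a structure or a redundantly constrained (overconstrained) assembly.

M = 9

ground; <1,0,0>
#1 <2,0,0>
#2 <3,0,0>
PS:0↔1 J2 <3,0,1>
#3 <4,0,1>
R:1↔2 J1 <4,1,1>
#4 <5,1,1>
#5 <6,1,1>
C:0↔4 J2 <6,1,2>
R:3↔5 J1 <6,2,2>
#6 <7,2,2>
P:3↔1 J1 <7,3,2>
R:1↔6 J1 <7,4,2>
#7 <8,4,2>
R:5↔7 J1 <8,5,2>
#8 <9,5,2>
PS:8↔3 J2 <9,5,3>
P:8↔4 J1 <9,6,3>
3×8 − 2×6 − 1×3 = 9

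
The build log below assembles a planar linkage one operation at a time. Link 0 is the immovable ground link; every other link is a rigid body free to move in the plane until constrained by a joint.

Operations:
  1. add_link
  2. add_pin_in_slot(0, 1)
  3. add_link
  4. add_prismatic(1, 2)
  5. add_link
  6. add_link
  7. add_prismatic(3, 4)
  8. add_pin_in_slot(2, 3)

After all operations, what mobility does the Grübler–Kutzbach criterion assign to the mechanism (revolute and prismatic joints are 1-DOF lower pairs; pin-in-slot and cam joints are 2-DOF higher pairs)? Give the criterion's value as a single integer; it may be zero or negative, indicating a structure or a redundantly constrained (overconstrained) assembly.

M = 6

ground; <1,0,0>
#1 <2,0,0>
PS:0↔1 J2 <2,0,1>
#2 <3,0,1>
P:1↔2 J1 <3,1,1>
#3 <4,1,1>
#4 <5,1,1>
P:3↔4 J1 <5,2,1>
PS:2↔3 J2 <5,2,2>
3×4 − 2×2 − 1×2 = 6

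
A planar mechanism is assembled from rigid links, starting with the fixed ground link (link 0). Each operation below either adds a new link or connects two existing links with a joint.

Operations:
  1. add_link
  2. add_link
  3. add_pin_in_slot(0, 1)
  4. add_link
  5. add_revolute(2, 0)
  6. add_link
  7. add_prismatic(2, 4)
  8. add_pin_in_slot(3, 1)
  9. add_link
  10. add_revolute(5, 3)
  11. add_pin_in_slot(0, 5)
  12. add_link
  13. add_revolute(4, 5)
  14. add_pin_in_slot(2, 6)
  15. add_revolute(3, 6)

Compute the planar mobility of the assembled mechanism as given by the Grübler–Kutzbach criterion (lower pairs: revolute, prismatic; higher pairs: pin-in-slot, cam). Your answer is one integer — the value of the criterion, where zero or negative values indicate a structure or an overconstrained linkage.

link 0 = ground. State L|J1|J2 = 1|0|0
+link1  2|0|0
+link2  3|0|0
PS(0,1) f=2→J2  3|0|1
+link3  4|0|1
R(2,0) f=1→J1  4|1|1
+link4  5|1|1
P(2,4) f=1→J1  5|2|1
PS(3,1) f=2→J2  5|2|2
+link5  6|2|2
R(5,3) f=1→J1  6|3|2
PS(0,5) f=2→J2  6|3|3
+link6  7|3|3
R(4,5) f=1→J1  7|4|3
PS(2,6) f=2→J2  7|4|4
R(3,6) f=1→J1  7|5|4
M = 3(7−1)−2·5−4 = 18−10−4 = 4

M = 4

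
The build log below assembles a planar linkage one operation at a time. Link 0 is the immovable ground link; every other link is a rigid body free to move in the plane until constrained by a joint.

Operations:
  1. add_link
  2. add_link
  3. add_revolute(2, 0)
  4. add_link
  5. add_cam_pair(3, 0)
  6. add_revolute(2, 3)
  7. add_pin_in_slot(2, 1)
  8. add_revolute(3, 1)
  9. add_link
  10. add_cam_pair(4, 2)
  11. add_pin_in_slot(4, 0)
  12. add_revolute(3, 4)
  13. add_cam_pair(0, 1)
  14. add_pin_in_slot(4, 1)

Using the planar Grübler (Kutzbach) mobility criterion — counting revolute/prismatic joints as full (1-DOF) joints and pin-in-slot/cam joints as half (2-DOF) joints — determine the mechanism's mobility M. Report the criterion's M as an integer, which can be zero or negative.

M = -2

[1;0;0] (link 0 is ground)
L+ [2;0;0]
L+ [3;0;0]
R(2,0)∈J1 [3;1;0]
L+ [4;1;0]
C(3,0)∈J2 [4;1;1]
R(2,3)∈J1 [4;2;1]
PS(2,1)∈J2 [4;2;2]
R(3,1)∈J1 [4;3;2]
L+ [5;3;2]
C(4,2)∈J2 [5;3;3]
PS(4,0)∈J2 [5;3;4]
R(3,4)∈J1 [5;4;4]
C(0,1)∈J2 [5;4;5]
PS(4,1)∈J2 [5;4;6]
mobility = 12 − 8 − 6 = -2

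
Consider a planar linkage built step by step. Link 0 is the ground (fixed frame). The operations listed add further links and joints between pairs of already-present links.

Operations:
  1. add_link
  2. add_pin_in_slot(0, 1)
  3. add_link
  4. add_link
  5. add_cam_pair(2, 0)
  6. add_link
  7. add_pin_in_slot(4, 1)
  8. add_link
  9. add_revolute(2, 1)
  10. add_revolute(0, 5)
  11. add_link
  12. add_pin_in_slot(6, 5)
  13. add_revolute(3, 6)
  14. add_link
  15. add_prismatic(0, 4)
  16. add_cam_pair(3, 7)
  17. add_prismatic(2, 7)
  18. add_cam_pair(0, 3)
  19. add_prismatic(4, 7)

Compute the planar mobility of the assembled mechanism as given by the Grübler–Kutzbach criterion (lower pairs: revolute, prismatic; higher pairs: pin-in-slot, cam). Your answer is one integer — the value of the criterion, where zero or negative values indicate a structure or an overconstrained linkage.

ground; <1,0,0>
#1 <2,0,0>
PS:0↔1 J2 <2,0,1>
#2 <3,0,1>
#3 <4,0,1>
C:2↔0 J2 <4,0,2>
#4 <5,0,2>
PS:4↔1 J2 <5,0,3>
#5 <6,0,3>
R:2↔1 J1 <6,1,3>
R:0↔5 J1 <6,2,3>
#6 <7,2,3>
PS:6↔5 J2 <7,2,4>
R:3↔6 J1 <7,3,4>
#7 <8,3,4>
P:0↔4 J1 <8,4,4>
C:3↔7 J2 <8,4,5>
P:2↔7 J1 <8,5,5>
C:0↔3 J2 <8,5,6>
P:4↔7 J1 <8,6,6>
3×7 − 2×6 − 1×6 = 3

M = 3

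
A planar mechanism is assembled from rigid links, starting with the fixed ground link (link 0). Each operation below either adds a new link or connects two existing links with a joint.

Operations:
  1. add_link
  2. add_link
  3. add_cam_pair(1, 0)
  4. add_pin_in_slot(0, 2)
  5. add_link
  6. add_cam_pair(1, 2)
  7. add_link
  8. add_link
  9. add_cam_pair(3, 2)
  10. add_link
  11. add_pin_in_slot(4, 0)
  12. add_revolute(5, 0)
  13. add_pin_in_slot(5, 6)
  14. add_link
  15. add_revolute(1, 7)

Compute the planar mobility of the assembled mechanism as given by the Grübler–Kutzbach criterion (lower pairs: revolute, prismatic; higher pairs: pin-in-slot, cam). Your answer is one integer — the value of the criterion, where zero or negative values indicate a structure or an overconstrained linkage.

[1;0;0] (link 0 is ground)
L+ [2;0;0]
L+ [3;0;0]
C(1,0)∈J2 [3;0;1]
PS(0,2)∈J2 [3;0;2]
L+ [4;0;2]
C(1,2)∈J2 [4;0;3]
L+ [5;0;3]
L+ [6;0;3]
C(3,2)∈J2 [6;0;4]
L+ [7;0;4]
PS(4,0)∈J2 [7;0;5]
R(5,0)∈J1 [7;1;5]
PS(5,6)∈J2 [7;1;6]
L+ [8;1;6]
R(1,7)∈J1 [8;2;6]
mobility = 21 − 4 − 6 = 11

M = 11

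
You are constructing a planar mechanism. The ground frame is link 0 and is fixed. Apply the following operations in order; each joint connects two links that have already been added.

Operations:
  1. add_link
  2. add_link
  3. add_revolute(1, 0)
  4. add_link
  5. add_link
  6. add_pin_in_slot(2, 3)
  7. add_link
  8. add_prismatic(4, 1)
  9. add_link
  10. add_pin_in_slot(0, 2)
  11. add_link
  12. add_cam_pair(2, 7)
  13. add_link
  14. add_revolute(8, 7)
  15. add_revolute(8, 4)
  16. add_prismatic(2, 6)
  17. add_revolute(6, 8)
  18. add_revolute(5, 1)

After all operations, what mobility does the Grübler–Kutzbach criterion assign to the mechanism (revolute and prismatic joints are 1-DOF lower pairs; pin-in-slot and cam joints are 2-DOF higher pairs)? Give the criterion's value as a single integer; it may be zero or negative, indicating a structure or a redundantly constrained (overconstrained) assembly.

M = 7

link 0 = ground. State L|J1|J2 = 1|0|0
+link1  2|0|0
+link2  3|0|0
R(1,0) f=1→J1  3|1|0
+link3  4|1|0
+link4  5|1|0
PS(2,3) f=2→J2  5|1|1
+link5  6|1|1
P(4,1) f=1→J1  6|2|1
+link6  7|2|1
PS(0,2) f=2→J2  7|2|2
+link7  8|2|2
C(2,7) f=2→J2  8|2|3
+link8  9|2|3
R(8,7) f=1→J1  9|3|3
R(8,4) f=1→J1  9|4|3
P(2,6) f=1→J1  9|5|3
R(6,8) f=1→J1  9|6|3
R(5,1) f=1→J1  9|7|3
M = 3(9−1)−2·7−3 = 24−14−3 = 7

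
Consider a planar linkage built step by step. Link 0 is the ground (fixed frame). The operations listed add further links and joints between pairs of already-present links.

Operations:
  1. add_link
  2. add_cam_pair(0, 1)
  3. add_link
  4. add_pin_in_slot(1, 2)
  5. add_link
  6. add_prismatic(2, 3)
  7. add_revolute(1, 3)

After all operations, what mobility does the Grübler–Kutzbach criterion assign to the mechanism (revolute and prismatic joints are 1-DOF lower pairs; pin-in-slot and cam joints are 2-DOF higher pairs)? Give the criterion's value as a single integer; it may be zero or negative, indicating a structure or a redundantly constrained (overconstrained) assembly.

M = 3

link 0 = ground. State L|J1|J2 = 1|0|0
+link1  2|0|0
C(0,1) f=2→J2  2|0|1
+link2  3|0|1
PS(1,2) f=2→J2  3|0|2
+link3  4|0|2
P(2,3) f=1→J1  4|1|2
R(1,3) f=1→J1  4|2|2
M = 3(4−1)−2·2−2 = 9−4−2 = 3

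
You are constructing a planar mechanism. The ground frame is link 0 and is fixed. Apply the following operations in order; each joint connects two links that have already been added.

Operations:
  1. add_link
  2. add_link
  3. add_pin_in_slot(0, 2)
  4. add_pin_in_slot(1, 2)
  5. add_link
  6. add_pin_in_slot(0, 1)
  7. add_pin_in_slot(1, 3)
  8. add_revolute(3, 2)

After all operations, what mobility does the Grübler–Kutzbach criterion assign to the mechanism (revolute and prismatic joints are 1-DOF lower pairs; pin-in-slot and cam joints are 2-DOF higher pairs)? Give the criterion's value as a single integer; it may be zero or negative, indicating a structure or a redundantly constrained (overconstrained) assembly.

M = 3

L=1 J1=0 J2=0
add link → L=2 J1=0 J2=0
add link → L=3 J1=0 J2=0
PS@0,2 dof=2 J2 → L=3 J1=0 J2=1
PS@1,2 dof=2 J2 → L=3 J1=0 J2=2
add link → L=4 J1=0 J2=2
PS@0,1 dof=2 J2 → L=4 J1=0 J2=3
PS@1,3 dof=2 J2 → L=4 J1=0 J2=4
R@3,2 dof=1 J1 → L=4 J1=1 J2=4
M=3(L−1)−2J1−J2=3·3−2·1−4=3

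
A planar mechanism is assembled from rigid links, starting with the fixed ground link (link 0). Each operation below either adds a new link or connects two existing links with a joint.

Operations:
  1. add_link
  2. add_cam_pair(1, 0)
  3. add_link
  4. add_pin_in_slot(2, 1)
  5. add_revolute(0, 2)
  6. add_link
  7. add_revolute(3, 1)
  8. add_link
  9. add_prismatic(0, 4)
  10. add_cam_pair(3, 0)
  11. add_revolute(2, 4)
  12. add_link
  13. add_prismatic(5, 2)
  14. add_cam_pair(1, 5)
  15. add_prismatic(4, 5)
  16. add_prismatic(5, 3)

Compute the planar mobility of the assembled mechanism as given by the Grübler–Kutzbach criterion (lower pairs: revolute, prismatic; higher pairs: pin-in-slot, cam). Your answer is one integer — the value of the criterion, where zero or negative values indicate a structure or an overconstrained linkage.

M = -3

link 0 = ground. State L|J1|J2 = 1|0|0
+link1  2|0|0
C(1,0) f=2→J2  2|0|1
+link2  3|0|1
PS(2,1) f=2→J2  3|0|2
R(0,2) f=1→J1  3|1|2
+link3  4|1|2
R(3,1) f=1→J1  4|2|2
+link4  5|2|2
P(0,4) f=1→J1  5|3|2
C(3,0) f=2→J2  5|3|3
R(2,4) f=1→J1  5|4|3
+link5  6|4|3
P(5,2) f=1→J1  6|5|3
C(1,5) f=2→J2  6|5|4
P(4,5) f=1→J1  6|6|4
P(5,3) f=1→J1  6|7|4
M = 3(6−1)−2·7−4 = 15−14−4 = -3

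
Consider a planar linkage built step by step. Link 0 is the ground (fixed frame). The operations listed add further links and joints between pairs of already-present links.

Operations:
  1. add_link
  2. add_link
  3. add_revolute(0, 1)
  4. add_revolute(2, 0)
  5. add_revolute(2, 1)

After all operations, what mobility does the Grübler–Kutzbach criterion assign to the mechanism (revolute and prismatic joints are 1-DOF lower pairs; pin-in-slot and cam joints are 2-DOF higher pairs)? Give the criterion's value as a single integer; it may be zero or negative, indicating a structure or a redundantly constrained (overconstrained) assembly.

L=1 J1=0 J2=0
add link → L=2 J1=0 J2=0
add link → L=3 J1=0 J2=0
R@0,1 dof=1 J1 → L=3 J1=1 J2=0
R@2,0 dof=1 J1 → L=3 J1=2 J2=0
R@2,1 dof=1 J1 → L=3 J1=3 J2=0
M=3(L−1)−2J1−J2=3·2−2·3−0=0

M = 0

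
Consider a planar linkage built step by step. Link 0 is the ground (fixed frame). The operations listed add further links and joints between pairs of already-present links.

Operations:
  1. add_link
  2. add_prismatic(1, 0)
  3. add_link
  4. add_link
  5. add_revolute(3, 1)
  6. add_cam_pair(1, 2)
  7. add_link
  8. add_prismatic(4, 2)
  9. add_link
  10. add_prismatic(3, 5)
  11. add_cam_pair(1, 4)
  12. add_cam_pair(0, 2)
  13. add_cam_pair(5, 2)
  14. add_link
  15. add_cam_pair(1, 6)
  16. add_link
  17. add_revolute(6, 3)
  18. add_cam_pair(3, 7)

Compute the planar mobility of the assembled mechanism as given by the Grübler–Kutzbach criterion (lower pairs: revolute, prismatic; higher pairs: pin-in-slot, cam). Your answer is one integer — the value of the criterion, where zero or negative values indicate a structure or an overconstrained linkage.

[1;0;0] (link 0 is ground)
L+ [2;0;0]
P(1,0)∈J1 [2;1;0]
L+ [3;1;0]
L+ [4;1;0]
R(3,1)∈J1 [4;2;0]
C(1,2)∈J2 [4;2;1]
L+ [5;2;1]
P(4,2)∈J1 [5;3;1]
L+ [6;3;1]
P(3,5)∈J1 [6;4;1]
C(1,4)∈J2 [6;4;2]
C(0,2)∈J2 [6;4;3]
C(5,2)∈J2 [6;4;4]
L+ [7;4;4]
C(1,6)∈J2 [7;4;5]
L+ [8;4;5]
R(6,3)∈J1 [8;5;5]
C(3,7)∈J2 [8;5;6]
mobility = 21 − 10 − 6 = 5

M = 5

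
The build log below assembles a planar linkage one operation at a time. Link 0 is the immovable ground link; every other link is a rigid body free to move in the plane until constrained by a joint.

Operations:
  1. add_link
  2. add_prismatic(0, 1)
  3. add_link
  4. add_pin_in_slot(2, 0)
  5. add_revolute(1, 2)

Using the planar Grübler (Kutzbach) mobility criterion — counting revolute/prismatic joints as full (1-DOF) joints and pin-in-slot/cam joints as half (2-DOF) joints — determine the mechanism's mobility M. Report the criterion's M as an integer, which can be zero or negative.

ground; <1,0,0>
#1 <2,0,0>
P:0↔1 J1 <2,1,0>
#2 <3,1,0>
PS:2↔0 J2 <3,1,1>
R:1↔2 J1 <3,2,1>
3×2 − 2×2 − 1×1 = 1

M = 1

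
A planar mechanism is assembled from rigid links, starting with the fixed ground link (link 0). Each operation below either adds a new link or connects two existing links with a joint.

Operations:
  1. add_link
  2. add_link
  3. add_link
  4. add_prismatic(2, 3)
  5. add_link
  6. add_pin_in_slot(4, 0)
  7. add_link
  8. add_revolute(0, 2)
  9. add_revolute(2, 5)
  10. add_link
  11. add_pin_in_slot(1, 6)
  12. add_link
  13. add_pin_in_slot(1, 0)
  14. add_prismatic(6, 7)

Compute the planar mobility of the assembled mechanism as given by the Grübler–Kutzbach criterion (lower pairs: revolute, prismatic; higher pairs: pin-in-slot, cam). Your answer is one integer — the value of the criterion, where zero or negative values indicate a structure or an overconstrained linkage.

M = 10

(L,J1,J2)=(1,0,0); link0 fixed
link1: (2,0,0)
link2: (3,0,0)
link3: (4,0,0)
P 2-3 [J1]: (4,1,0)
link4: (5,1,0)
PS 4-0 [J2]: (5,1,1)
link5: (6,1,1)
R 0-2 [J1]: (6,2,1)
R 2-5 [J1]: (6,3,1)
link6: (7,3,1)
PS 1-6 [J2]: (7,3,2)
link7: (8,3,2)
PS 1-0 [J2]: (8,3,3)
P 6-7 [J1]: (8,4,3)
Grübler: 3·7 − 2·4 − 3 = 10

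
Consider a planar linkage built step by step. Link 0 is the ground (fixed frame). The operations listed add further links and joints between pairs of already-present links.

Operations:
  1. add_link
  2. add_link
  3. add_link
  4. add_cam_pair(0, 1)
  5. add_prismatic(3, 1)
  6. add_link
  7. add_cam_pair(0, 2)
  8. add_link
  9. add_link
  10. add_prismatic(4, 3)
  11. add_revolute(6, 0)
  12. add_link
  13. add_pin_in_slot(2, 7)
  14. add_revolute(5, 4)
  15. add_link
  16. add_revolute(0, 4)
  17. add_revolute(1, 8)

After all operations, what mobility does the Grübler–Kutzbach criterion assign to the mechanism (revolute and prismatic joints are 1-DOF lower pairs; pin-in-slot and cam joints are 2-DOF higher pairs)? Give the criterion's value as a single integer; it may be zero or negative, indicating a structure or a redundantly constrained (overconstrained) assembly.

M = 9

L=1 J1=0 J2=0
add link → L=2 J1=0 J2=0
add link → L=3 J1=0 J2=0
add link → L=4 J1=0 J2=0
C@0,1 dof=2 J2 → L=4 J1=0 J2=1
P@3,1 dof=1 J1 → L=4 J1=1 J2=1
add link → L=5 J1=1 J2=1
C@0,2 dof=2 J2 → L=5 J1=1 J2=2
add link → L=6 J1=1 J2=2
add link → L=7 J1=1 J2=2
P@4,3 dof=1 J1 → L=7 J1=2 J2=2
R@6,0 dof=1 J1 → L=7 J1=3 J2=2
add link → L=8 J1=3 J2=2
PS@2,7 dof=2 J2 → L=8 J1=3 J2=3
R@5,4 dof=1 J1 → L=8 J1=4 J2=3
add link → L=9 J1=4 J2=3
R@0,4 dof=1 J1 → L=9 J1=5 J2=3
R@1,8 dof=1 J1 → L=9 J1=6 J2=3
M=3(L−1)−2J1−J2=3·8−2·6−3=9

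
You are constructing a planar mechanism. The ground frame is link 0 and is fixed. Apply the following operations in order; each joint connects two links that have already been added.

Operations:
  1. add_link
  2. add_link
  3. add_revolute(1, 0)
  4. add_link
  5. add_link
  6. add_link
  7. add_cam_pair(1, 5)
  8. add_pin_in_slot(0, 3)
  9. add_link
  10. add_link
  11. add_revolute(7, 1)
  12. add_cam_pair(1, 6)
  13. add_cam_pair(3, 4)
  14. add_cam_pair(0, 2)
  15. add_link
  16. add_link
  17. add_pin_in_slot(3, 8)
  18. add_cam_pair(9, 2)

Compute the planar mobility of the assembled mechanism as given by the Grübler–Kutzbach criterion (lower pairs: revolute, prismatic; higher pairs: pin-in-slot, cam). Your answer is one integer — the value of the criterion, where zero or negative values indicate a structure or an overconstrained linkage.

ground; <1,0,0>
#1 <2,0,0>
#2 <3,0,0>
R:1↔0 J1 <3,1,0>
#3 <4,1,0>
#4 <5,1,0>
#5 <6,1,0>
C:1↔5 J2 <6,1,1>
PS:0↔3 J2 <6,1,2>
#6 <7,1,2>
#7 <8,1,2>
R:7↔1 J1 <8,2,2>
C:1↔6 J2 <8,2,3>
C:3↔4 J2 <8,2,4>
C:0↔2 J2 <8,2,5>
#8 <9,2,5>
#9 <10,2,5>
PS:3↔8 J2 <10,2,6>
C:9↔2 J2 <10,2,7>
3×9 − 2×2 − 1×7 = 16

M = 16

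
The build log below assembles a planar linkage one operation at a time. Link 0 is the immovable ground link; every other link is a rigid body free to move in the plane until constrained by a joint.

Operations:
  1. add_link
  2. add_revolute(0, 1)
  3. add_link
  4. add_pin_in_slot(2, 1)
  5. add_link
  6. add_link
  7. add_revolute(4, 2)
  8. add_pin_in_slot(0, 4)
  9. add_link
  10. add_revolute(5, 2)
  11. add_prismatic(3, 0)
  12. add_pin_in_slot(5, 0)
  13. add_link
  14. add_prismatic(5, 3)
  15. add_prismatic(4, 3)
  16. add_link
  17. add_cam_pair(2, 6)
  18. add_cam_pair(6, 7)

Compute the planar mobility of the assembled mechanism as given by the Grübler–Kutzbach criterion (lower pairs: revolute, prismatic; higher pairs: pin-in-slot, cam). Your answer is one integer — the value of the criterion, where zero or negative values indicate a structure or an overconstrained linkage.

ground; <1,0,0>
#1 <2,0,0>
R:0↔1 J1 <2,1,0>
#2 <3,1,0>
PS:2↔1 J2 <3,1,1>
#3 <4,1,1>
#4 <5,1,1>
R:4↔2 J1 <5,2,1>
PS:0↔4 J2 <5,2,2>
#5 <6,2,2>
R:5↔2 J1 <6,3,2>
P:3↔0 J1 <6,4,2>
PS:5↔0 J2 <6,4,3>
#6 <7,4,3>
P:5↔3 J1 <7,5,3>
P:4↔3 J1 <7,6,3>
#7 <8,6,3>
C:2↔6 J2 <8,6,4>
C:6↔7 J2 <8,6,5>
3×7 − 2×6 − 1×5 = 4

M = 4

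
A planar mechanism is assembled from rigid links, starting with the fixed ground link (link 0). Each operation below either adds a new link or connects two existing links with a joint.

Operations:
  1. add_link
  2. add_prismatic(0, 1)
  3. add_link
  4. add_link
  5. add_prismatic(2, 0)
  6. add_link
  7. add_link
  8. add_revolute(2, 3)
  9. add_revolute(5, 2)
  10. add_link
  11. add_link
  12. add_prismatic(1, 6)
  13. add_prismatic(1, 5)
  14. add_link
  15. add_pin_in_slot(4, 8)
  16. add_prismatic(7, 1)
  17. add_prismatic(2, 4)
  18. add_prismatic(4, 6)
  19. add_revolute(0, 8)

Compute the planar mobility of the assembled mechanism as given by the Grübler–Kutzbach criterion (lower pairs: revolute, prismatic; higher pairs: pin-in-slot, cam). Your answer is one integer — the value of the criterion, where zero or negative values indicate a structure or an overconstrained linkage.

M = 3

(L,J1,J2)=(1,0,0); link0 fixed
link1: (2,0,0)
P 0-1 [J1]: (2,1,0)
link2: (3,1,0)
link3: (4,1,0)
P 2-0 [J1]: (4,2,0)
link4: (5,2,0)
link5: (6,2,0)
R 2-3 [J1]: (6,3,0)
R 5-2 [J1]: (6,4,0)
link6: (7,4,0)
link7: (8,4,0)
P 1-6 [J1]: (8,5,0)
P 1-5 [J1]: (8,6,0)
link8: (9,6,0)
PS 4-8 [J2]: (9,6,1)
P 7-1 [J1]: (9,7,1)
P 2-4 [J1]: (9,8,1)
P 4-6 [J1]: (9,9,1)
R 0-8 [J1]: (9,10,1)
Grübler: 3·8 − 2·10 − 1 = 3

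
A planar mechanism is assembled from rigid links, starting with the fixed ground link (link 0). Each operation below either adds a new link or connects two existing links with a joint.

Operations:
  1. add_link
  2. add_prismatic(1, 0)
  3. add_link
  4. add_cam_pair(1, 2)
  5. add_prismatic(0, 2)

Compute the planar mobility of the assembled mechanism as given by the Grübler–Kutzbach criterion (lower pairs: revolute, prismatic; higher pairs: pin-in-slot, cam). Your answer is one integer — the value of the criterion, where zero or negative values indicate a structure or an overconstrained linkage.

link 0 = ground. State L|J1|J2 = 1|0|0
+link1  2|0|0
P(1,0) f=1→J1  2|1|0
+link2  3|1|0
C(1,2) f=2→J2  3|1|1
P(0,2) f=1→J1  3|2|1
M = 3(3−1)−2·2−1 = 6−4−1 = 1

M = 1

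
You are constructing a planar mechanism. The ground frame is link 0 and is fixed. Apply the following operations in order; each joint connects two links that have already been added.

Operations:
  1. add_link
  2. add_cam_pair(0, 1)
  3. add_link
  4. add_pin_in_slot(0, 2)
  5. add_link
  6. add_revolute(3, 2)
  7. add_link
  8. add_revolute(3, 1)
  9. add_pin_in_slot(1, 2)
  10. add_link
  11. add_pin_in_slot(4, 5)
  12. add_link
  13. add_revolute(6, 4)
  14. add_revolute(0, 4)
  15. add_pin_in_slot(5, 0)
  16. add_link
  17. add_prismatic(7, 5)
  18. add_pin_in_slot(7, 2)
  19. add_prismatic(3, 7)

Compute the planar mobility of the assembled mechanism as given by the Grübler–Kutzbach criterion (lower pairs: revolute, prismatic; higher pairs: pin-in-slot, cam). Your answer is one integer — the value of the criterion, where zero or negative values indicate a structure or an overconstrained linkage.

[1;0;0] (link 0 is ground)
L+ [2;0;0]
C(0,1)∈J2 [2;0;1]
L+ [3;0;1]
PS(0,2)∈J2 [3;0;2]
L+ [4;0;2]
R(3,2)∈J1 [4;1;2]
L+ [5;1;2]
R(3,1)∈J1 [5;2;2]
PS(1,2)∈J2 [5;2;3]
L+ [6;2;3]
PS(4,5)∈J2 [6;2;4]
L+ [7;2;4]
R(6,4)∈J1 [7;3;4]
R(0,4)∈J1 [7;4;4]
PS(5,0)∈J2 [7;4;5]
L+ [8;4;5]
P(7,5)∈J1 [8;5;5]
PS(7,2)∈J2 [8;5;6]
P(3,7)∈J1 [8;6;6]
mobility = 21 − 12 − 6 = 3

M = 3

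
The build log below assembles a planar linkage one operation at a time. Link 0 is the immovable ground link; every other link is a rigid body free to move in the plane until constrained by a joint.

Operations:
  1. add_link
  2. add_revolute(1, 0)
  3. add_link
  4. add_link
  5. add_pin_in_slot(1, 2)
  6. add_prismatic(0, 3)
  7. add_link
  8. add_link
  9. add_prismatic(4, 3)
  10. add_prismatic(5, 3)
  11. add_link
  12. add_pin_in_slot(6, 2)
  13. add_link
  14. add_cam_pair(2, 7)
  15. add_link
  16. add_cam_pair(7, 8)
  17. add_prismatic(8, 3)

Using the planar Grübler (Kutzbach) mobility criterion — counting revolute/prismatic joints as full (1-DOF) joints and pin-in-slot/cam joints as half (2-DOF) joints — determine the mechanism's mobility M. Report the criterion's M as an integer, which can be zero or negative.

M = 10

[1;0;0] (link 0 is ground)
L+ [2;0;0]
R(1,0)∈J1 [2;1;0]
L+ [3;1;0]
L+ [4;1;0]
PS(1,2)∈J2 [4;1;1]
P(0,3)∈J1 [4;2;1]
L+ [5;2;1]
L+ [6;2;1]
P(4,3)∈J1 [6;3;1]
P(5,3)∈J1 [6;4;1]
L+ [7;4;1]
PS(6,2)∈J2 [7;4;2]
L+ [8;4;2]
C(2,7)∈J2 [8;4;3]
L+ [9;4;3]
C(7,8)∈J2 [9;4;4]
P(8,3)∈J1 [9;5;4]
mobility = 24 − 10 − 4 = 10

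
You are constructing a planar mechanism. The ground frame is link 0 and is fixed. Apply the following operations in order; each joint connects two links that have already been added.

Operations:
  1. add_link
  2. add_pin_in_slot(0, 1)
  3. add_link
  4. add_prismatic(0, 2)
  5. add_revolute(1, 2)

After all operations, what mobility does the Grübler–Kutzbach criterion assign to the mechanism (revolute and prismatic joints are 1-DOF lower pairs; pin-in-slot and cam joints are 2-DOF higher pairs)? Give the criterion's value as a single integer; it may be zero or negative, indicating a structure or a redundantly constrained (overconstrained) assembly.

M = 1

L=1 J1=0 J2=0
add link → L=2 J1=0 J2=0
PS@0,1 dof=2 J2 → L=2 J1=0 J2=1
add link → L=3 J1=0 J2=1
P@0,2 dof=1 J1 → L=3 J1=1 J2=1
R@1,2 dof=1 J1 → L=3 J1=2 J2=1
M=3(L−1)−2J1−J2=3·2−2·2−1=1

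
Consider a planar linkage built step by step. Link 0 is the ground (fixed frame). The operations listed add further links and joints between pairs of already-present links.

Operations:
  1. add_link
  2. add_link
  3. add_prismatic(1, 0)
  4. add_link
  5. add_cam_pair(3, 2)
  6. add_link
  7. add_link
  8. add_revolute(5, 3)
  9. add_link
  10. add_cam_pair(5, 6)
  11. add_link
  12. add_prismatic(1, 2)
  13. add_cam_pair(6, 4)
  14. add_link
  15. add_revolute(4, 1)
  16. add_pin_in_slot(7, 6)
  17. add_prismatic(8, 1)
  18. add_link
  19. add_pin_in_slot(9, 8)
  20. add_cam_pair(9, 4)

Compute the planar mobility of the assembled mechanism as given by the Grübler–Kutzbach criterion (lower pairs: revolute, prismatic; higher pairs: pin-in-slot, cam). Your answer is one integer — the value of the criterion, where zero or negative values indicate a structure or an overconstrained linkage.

M = 11

L=1 J1=0 J2=0
add link → L=2 J1=0 J2=0
add link → L=3 J1=0 J2=0
P@1,0 dof=1 J1 → L=3 J1=1 J2=0
add link → L=4 J1=1 J2=0
C@3,2 dof=2 J2 → L=4 J1=1 J2=1
add link → L=5 J1=1 J2=1
add link → L=6 J1=1 J2=1
R@5,3 dof=1 J1 → L=6 J1=2 J2=1
add link → L=7 J1=2 J2=1
C@5,6 dof=2 J2 → L=7 J1=2 J2=2
add link → L=8 J1=2 J2=2
P@1,2 dof=1 J1 → L=8 J1=3 J2=2
C@6,4 dof=2 J2 → L=8 J1=3 J2=3
add link → L=9 J1=3 J2=3
R@4,1 dof=1 J1 → L=9 J1=4 J2=3
PS@7,6 dof=2 J2 → L=9 J1=4 J2=4
P@8,1 dof=1 J1 → L=9 J1=5 J2=4
add link → L=10 J1=5 J2=4
PS@9,8 dof=2 J2 → L=10 J1=5 J2=5
C@9,4 dof=2 J2 → L=10 J1=5 J2=6
M=3(L−1)−2J1−J2=3·9−2·5−6=11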